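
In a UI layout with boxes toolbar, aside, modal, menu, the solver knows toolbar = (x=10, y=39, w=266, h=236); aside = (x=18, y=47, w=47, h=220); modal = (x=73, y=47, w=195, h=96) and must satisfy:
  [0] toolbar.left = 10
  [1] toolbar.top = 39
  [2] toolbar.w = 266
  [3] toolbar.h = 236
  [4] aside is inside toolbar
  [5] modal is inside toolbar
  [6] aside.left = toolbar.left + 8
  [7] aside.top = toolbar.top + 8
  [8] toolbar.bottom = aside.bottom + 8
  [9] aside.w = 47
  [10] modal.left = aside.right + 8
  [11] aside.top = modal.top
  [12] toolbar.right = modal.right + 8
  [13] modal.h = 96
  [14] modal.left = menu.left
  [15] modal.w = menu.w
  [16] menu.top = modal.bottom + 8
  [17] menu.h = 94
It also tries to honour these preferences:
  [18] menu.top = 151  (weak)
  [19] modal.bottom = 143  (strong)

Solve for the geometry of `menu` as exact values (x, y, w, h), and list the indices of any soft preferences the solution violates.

1. menu.x = 73  [modal.left = menu.left]
2. menu.w = 195  [modal.w = menu.w]
3. menu.y = 151  [menu.top = modal.bottom + 8]
4. menu.h = 94  [menu.h = 94]

menu = (x=73, y=151, w=195, h=94)
violated soft preferences: none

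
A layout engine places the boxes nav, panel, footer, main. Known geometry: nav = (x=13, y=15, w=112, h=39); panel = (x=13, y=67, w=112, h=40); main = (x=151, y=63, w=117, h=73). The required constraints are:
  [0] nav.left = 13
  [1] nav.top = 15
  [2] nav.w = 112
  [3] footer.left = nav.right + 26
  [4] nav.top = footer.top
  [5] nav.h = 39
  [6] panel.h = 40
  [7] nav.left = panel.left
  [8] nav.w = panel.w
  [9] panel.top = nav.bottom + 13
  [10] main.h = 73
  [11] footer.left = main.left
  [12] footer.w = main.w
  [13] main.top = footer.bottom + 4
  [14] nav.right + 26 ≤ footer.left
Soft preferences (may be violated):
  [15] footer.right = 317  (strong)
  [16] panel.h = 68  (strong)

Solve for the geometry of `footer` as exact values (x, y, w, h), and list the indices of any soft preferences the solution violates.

footer = (x=151, y=15, w=117, h=44)
violated soft preferences: 15, 16

1. footer.x = 151  [footer.left = nav.right + 26]
2. footer.y = 15  [nav.top = footer.top]
3. footer.w = 117  [footer.w = main.w]
4. footer.h = 44  [main.top = footer.bottom + 4]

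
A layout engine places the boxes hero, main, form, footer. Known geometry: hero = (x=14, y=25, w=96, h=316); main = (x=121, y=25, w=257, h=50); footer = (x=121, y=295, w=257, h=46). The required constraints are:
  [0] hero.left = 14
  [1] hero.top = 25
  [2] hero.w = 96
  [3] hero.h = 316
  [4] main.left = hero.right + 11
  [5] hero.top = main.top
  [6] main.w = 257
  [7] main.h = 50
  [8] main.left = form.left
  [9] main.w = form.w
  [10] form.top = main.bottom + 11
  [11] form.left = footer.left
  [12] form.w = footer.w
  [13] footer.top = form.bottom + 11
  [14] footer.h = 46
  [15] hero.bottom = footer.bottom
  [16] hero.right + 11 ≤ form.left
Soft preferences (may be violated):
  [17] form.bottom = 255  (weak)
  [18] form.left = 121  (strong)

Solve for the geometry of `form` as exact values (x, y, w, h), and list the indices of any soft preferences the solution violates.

form = (x=121, y=86, w=257, h=198)
violated soft preferences: 17

1. form.x = 121  [main.left = form.left]
2. form.w = 257  [main.w = form.w]
3. form.y = 86  [form.top = main.bottom + 11]
4. form.h = 198  [footer.top = form.bottom + 11]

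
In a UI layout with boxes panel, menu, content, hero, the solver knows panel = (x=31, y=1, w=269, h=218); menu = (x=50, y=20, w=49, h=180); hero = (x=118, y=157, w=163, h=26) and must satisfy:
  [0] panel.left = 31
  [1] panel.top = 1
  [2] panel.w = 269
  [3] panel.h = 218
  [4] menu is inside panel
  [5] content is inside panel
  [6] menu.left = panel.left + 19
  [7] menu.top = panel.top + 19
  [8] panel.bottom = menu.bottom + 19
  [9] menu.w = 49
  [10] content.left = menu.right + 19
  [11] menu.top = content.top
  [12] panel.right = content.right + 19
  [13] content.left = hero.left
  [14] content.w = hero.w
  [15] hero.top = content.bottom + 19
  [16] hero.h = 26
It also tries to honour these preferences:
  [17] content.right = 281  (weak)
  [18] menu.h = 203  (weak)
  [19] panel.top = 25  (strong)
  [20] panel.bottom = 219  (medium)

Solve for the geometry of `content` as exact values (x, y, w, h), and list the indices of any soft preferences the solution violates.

1. content.x = 118  [content.left = menu.right + 19]
2. content.y = 20  [menu.top = content.top]
3. content.w = 163  [panel.right = content.right + 19]
4. content.h = 118  [hero.top = content.bottom + 19]

content = (x=118, y=20, w=163, h=118)
violated soft preferences: 18, 19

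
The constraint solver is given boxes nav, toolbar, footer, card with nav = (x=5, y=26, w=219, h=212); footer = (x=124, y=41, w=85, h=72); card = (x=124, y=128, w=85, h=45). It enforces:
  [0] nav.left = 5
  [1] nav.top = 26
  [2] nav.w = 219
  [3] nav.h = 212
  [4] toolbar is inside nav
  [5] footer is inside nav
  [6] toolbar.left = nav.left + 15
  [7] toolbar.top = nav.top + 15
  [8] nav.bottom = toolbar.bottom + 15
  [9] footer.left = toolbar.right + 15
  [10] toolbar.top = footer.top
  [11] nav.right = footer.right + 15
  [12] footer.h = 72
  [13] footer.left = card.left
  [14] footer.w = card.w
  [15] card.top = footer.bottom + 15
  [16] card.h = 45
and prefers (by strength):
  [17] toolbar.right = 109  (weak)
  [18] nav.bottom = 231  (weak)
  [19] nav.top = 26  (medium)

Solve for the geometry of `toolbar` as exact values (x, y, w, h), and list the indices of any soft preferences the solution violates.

1. toolbar.x = 20  [toolbar.left = nav.left + 15]
2. toolbar.y = 41  [toolbar.top = nav.top + 15]
3. toolbar.h = 182  [nav.bottom = toolbar.bottom + 15]
4. toolbar.w = 89  [footer.left = toolbar.right + 15]

toolbar = (x=20, y=41, w=89, h=182)
violated soft preferences: 18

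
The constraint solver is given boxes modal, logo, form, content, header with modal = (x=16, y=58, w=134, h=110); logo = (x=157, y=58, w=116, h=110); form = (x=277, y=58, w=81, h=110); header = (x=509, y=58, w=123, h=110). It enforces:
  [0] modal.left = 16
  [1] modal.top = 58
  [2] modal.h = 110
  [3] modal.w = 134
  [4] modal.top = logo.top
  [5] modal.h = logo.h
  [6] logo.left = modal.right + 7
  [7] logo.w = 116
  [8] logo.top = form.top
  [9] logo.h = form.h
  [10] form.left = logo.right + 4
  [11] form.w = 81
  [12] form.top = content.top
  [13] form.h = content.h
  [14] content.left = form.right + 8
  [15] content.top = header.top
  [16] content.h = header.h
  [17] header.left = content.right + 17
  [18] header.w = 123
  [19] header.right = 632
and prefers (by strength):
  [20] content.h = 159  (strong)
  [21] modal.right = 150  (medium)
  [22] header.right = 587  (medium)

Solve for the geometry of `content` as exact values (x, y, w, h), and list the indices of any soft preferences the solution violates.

content = (x=366, y=58, w=126, h=110)
violated soft preferences: 20, 22

1. content.y = 58  [form.top = content.top]
2. content.h = 110  [form.h = content.h]
3. content.x = 366  [content.left = form.right + 8]
4. content.w = 126  [header.left = content.right + 17]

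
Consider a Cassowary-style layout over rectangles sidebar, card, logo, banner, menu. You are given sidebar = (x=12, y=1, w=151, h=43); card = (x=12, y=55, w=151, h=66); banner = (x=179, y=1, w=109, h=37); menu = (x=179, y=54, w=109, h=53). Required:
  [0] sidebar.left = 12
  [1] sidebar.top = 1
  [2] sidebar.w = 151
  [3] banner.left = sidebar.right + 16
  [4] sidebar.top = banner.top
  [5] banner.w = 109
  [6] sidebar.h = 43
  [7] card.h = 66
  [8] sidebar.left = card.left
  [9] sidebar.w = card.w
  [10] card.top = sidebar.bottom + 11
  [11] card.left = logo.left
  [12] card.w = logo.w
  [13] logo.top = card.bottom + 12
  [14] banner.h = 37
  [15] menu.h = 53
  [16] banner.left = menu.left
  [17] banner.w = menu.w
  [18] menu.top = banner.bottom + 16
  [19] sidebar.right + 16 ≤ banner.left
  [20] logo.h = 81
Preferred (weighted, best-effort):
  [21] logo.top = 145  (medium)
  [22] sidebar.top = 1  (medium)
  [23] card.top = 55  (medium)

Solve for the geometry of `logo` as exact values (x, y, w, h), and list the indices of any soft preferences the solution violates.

logo = (x=12, y=133, w=151, h=81)
violated soft preferences: 21

1. logo.x = 12  [card.left = logo.left]
2. logo.w = 151  [card.w = logo.w]
3. logo.y = 133  [logo.top = card.bottom + 12]
4. logo.h = 81  [logo.h = 81]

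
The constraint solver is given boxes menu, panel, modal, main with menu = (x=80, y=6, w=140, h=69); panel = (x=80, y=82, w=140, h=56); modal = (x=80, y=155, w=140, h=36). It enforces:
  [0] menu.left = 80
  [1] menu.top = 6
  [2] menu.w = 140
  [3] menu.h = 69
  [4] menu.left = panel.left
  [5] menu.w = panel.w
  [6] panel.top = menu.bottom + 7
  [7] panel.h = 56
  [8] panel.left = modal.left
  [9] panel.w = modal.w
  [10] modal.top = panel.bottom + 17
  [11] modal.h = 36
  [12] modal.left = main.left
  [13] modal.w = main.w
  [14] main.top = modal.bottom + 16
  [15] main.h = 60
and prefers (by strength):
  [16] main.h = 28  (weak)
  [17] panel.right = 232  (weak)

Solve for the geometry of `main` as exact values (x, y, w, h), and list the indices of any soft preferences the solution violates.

main = (x=80, y=207, w=140, h=60)
violated soft preferences: 16, 17

1. main.x = 80  [modal.left = main.left]
2. main.w = 140  [modal.w = main.w]
3. main.y = 207  [main.top = modal.bottom + 16]
4. main.h = 60  [main.h = 60]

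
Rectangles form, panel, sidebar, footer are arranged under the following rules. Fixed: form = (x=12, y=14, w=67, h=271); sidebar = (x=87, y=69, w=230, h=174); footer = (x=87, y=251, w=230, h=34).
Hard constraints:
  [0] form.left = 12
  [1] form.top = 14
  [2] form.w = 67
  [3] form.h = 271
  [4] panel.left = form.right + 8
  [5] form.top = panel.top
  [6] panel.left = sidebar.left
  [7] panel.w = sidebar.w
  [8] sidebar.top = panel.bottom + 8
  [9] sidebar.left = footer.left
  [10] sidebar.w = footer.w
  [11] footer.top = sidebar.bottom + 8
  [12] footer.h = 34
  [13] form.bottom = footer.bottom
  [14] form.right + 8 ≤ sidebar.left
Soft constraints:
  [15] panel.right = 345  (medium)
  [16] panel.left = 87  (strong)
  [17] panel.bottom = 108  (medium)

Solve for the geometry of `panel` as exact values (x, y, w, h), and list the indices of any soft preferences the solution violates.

panel = (x=87, y=14, w=230, h=47)
violated soft preferences: 15, 17

1. panel.x = 87  [panel.left = form.right + 8]
2. panel.y = 14  [form.top = panel.top]
3. panel.w = 230  [panel.w = sidebar.w]
4. panel.h = 47  [sidebar.top = panel.bottom + 8]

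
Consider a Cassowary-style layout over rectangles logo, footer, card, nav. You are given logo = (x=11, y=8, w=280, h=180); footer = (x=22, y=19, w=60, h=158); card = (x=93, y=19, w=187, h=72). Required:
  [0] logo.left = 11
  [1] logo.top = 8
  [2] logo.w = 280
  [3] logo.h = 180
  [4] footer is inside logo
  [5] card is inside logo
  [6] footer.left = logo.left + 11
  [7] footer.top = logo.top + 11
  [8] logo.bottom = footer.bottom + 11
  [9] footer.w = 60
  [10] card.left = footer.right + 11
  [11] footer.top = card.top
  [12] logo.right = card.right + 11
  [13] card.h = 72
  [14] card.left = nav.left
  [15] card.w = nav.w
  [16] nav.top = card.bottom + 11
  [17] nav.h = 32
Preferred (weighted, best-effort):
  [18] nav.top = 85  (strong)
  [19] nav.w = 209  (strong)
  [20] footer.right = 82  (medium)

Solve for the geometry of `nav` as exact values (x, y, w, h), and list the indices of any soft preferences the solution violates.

nav = (x=93, y=102, w=187, h=32)
violated soft preferences: 18, 19

1. nav.x = 93  [card.left = nav.left]
2. nav.w = 187  [card.w = nav.w]
3. nav.y = 102  [nav.top = card.bottom + 11]
4. nav.h = 32  [nav.h = 32]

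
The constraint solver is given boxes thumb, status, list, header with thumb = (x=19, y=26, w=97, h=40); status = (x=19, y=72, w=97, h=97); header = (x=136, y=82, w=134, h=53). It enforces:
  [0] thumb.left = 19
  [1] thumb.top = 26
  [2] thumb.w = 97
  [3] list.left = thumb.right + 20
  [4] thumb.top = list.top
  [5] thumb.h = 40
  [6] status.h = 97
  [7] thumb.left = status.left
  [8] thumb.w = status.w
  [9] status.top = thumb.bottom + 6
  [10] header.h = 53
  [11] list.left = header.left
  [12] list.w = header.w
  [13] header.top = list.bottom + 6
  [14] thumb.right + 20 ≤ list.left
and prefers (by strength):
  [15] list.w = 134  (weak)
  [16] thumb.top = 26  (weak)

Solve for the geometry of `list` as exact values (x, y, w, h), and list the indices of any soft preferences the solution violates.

list = (x=136, y=26, w=134, h=50)
violated soft preferences: none

1. list.x = 136  [list.left = thumb.right + 20]
2. list.y = 26  [thumb.top = list.top]
3. list.w = 134  [list.w = header.w]
4. list.h = 50  [header.top = list.bottom + 6]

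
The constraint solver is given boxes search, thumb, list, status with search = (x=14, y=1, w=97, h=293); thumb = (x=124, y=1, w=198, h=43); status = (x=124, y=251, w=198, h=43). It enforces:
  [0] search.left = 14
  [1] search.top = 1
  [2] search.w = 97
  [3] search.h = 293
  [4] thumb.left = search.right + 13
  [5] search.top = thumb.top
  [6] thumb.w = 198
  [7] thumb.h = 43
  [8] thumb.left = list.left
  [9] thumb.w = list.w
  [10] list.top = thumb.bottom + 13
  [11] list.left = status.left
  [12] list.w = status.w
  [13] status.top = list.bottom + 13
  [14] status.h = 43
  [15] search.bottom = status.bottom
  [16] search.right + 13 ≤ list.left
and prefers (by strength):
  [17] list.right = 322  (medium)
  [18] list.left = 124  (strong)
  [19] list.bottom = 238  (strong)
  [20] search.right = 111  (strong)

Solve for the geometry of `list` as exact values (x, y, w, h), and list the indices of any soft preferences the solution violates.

1. list.x = 124  [thumb.left = list.left]
2. list.w = 198  [thumb.w = list.w]
3. list.y = 57  [list.top = thumb.bottom + 13]
4. list.h = 181  [status.top = list.bottom + 13]

list = (x=124, y=57, w=198, h=181)
violated soft preferences: none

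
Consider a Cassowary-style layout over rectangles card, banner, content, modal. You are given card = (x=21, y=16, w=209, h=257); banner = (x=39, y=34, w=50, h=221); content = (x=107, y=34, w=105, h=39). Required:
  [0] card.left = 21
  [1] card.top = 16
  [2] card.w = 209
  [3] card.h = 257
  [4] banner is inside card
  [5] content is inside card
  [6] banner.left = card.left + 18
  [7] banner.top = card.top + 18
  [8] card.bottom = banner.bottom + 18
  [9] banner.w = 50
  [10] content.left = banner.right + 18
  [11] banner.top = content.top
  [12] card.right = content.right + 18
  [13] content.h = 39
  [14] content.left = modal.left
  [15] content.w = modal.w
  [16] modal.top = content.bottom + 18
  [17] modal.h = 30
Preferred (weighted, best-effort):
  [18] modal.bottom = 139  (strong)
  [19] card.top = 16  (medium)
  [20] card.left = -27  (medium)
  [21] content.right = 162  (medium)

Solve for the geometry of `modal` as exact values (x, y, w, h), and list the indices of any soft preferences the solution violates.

1. modal.x = 107  [content.left = modal.left]
2. modal.w = 105  [content.w = modal.w]
3. modal.y = 91  [modal.top = content.bottom + 18]
4. modal.h = 30  [modal.h = 30]

modal = (x=107, y=91, w=105, h=30)
violated soft preferences: 18, 20, 21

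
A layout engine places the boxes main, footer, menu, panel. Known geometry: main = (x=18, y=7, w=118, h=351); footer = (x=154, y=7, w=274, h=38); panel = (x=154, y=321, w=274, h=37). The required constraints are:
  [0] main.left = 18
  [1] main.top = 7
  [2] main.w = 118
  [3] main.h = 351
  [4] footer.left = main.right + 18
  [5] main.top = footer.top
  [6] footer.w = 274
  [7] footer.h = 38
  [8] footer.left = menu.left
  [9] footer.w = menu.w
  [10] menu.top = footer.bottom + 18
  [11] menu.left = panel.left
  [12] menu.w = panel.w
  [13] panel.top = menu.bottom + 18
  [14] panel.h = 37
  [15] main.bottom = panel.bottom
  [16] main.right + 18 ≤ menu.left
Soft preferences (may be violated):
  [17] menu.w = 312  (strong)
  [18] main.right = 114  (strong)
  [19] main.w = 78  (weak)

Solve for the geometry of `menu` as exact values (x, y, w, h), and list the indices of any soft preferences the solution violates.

1. menu.x = 154  [footer.left = menu.left]
2. menu.w = 274  [footer.w = menu.w]
3. menu.y = 63  [menu.top = footer.bottom + 18]
4. menu.h = 240  [panel.top = menu.bottom + 18]

menu = (x=154, y=63, w=274, h=240)
violated soft preferences: 17, 18, 19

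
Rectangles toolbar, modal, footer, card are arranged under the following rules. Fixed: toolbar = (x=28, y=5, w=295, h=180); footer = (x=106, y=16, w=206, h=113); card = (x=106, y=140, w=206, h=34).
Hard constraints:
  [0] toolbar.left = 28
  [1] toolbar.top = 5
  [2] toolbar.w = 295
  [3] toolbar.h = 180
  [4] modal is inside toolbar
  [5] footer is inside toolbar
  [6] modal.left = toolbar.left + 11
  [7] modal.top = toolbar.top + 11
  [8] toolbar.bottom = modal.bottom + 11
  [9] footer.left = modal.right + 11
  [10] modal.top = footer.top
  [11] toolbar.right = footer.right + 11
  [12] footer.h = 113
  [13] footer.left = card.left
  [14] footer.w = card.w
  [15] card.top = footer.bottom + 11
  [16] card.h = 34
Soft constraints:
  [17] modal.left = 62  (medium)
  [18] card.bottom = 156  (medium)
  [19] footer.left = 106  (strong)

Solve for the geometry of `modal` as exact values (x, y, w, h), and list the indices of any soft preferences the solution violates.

1. modal.x = 39  [modal.left = toolbar.left + 11]
2. modal.y = 16  [modal.top = toolbar.top + 11]
3. modal.h = 158  [toolbar.bottom = modal.bottom + 11]
4. modal.w = 56  [footer.left = modal.right + 11]

modal = (x=39, y=16, w=56, h=158)
violated soft preferences: 17, 18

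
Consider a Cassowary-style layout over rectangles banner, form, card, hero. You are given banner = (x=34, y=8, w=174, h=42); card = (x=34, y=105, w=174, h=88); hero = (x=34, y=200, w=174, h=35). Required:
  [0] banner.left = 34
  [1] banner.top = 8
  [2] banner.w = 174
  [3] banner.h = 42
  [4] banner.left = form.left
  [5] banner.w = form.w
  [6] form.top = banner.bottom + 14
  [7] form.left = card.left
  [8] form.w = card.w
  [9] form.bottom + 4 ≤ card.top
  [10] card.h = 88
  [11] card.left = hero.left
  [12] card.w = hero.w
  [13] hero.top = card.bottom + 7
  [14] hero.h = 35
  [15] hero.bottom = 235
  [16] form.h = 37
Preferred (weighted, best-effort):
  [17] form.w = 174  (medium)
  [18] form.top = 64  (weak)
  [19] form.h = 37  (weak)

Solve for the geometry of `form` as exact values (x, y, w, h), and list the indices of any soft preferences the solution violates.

1. form.x = 34  [banner.left = form.left]
2. form.w = 174  [banner.w = form.w]
3. form.y = 64  [form.top = banner.bottom + 14]
4. form.h = 37  [form.h = 37]

form = (x=34, y=64, w=174, h=37)
violated soft preferences: none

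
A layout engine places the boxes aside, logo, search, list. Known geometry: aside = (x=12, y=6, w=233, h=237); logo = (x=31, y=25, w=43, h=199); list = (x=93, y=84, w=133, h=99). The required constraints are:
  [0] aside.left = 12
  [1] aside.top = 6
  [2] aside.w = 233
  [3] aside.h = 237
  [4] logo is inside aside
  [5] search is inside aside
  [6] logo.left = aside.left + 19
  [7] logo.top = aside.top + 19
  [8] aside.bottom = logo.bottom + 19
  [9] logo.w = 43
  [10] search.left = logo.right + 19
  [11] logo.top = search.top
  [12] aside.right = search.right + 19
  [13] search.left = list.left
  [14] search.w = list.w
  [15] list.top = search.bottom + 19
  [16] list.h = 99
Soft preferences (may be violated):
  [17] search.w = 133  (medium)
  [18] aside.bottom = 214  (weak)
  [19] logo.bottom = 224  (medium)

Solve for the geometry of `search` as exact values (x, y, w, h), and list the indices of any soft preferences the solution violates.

1. search.x = 93  [search.left = logo.right + 19]
2. search.y = 25  [logo.top = search.top]
3. search.w = 133  [aside.right = search.right + 19]
4. search.h = 40  [list.top = search.bottom + 19]

search = (x=93, y=25, w=133, h=40)
violated soft preferences: 18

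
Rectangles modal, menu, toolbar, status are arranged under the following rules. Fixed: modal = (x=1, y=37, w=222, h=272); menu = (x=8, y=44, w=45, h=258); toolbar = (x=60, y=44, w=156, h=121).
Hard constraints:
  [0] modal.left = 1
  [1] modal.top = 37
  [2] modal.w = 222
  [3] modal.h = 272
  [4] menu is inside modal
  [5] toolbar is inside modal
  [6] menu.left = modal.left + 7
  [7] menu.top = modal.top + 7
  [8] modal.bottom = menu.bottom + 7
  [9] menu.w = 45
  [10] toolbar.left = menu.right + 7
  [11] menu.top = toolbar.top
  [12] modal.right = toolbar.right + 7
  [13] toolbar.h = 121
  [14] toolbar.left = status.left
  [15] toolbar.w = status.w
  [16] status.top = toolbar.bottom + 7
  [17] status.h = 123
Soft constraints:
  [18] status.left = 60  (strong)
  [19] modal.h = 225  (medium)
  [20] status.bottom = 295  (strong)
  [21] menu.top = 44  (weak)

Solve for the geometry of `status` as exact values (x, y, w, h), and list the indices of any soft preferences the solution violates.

status = (x=60, y=172, w=156, h=123)
violated soft preferences: 19

1. status.x = 60  [toolbar.left = status.left]
2. status.w = 156  [toolbar.w = status.w]
3. status.y = 172  [status.top = toolbar.bottom + 7]
4. status.h = 123  [status.h = 123]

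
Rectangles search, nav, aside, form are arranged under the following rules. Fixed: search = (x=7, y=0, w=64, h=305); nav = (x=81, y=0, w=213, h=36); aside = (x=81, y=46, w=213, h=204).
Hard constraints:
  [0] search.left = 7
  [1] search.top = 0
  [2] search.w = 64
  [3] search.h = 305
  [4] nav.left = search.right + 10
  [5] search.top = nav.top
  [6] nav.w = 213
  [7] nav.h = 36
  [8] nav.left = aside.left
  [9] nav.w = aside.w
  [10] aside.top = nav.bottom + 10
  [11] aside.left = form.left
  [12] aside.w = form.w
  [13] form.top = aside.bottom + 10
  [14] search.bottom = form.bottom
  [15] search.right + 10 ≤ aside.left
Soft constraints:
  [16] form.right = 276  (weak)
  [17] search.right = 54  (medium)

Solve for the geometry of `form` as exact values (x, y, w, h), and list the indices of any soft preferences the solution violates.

form = (x=81, y=260, w=213, h=45)
violated soft preferences: 16, 17

1. form.x = 81  [aside.left = form.left]
2. form.w = 213  [aside.w = form.w]
3. form.y = 260  [form.top = aside.bottom + 10]
4. form.h = 45  [search.bottom = form.bottom]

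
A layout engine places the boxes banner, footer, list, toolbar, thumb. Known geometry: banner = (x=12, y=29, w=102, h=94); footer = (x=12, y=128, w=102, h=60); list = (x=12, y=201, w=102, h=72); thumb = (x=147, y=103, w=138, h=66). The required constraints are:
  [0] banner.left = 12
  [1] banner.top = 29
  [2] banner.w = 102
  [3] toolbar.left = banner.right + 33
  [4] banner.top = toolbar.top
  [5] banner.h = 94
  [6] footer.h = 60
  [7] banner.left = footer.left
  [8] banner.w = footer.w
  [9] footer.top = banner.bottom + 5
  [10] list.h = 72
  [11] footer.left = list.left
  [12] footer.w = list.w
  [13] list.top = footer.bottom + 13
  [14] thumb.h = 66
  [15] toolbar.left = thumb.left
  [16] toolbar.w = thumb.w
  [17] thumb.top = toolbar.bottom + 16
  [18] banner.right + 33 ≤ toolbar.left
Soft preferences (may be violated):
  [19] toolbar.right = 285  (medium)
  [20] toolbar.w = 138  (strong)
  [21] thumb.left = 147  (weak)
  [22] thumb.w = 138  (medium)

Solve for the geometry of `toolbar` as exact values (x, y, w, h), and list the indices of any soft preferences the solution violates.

1. toolbar.x = 147  [toolbar.left = banner.right + 33]
2. toolbar.y = 29  [banner.top = toolbar.top]
3. toolbar.w = 138  [toolbar.w = thumb.w]
4. toolbar.h = 58  [thumb.top = toolbar.bottom + 16]

toolbar = (x=147, y=29, w=138, h=58)
violated soft preferences: none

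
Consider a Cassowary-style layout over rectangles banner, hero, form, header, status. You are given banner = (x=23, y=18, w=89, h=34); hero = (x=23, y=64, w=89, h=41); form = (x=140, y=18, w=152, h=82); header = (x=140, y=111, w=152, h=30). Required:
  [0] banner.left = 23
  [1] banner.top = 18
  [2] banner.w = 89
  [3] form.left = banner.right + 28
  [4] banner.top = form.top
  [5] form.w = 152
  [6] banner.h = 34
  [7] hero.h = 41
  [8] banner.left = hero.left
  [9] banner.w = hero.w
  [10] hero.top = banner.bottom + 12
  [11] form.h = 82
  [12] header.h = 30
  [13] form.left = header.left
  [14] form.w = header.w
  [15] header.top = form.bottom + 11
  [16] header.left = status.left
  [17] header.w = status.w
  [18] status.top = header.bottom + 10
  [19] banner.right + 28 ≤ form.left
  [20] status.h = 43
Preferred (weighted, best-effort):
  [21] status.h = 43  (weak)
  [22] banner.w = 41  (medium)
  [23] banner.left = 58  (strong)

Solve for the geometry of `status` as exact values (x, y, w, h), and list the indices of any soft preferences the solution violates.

1. status.x = 140  [header.left = status.left]
2. status.w = 152  [header.w = status.w]
3. status.y = 151  [status.top = header.bottom + 10]
4. status.h = 43  [status.h = 43]

status = (x=140, y=151, w=152, h=43)
violated soft preferences: 22, 23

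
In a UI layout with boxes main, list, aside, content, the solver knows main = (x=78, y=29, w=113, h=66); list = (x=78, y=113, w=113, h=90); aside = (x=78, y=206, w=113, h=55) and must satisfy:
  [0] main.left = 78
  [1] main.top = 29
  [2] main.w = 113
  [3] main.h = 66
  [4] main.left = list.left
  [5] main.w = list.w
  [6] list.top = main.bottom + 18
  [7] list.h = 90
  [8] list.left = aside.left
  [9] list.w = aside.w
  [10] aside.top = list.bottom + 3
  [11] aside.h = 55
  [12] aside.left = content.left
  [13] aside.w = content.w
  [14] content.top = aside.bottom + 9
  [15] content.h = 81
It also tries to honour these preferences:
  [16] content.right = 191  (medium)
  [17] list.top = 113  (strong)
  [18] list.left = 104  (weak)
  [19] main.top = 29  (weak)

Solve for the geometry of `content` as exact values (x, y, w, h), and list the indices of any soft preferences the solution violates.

1. content.x = 78  [aside.left = content.left]
2. content.w = 113  [aside.w = content.w]
3. content.y = 270  [content.top = aside.bottom + 9]
4. content.h = 81  [content.h = 81]

content = (x=78, y=270, w=113, h=81)
violated soft preferences: 18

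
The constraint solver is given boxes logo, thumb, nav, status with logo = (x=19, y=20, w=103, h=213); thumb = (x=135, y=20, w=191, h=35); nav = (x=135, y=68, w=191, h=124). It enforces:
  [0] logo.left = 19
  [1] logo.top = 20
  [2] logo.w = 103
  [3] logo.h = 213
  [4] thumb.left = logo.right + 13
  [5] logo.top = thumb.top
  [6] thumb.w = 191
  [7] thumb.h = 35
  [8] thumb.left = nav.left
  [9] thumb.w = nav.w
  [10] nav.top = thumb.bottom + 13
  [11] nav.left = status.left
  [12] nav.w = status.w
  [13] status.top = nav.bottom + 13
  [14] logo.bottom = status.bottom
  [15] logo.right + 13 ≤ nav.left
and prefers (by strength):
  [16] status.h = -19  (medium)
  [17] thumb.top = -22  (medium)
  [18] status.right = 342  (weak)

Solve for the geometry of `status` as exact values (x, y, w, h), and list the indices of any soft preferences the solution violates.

status = (x=135, y=205, w=191, h=28)
violated soft preferences: 16, 17, 18

1. status.x = 135  [nav.left = status.left]
2. status.w = 191  [nav.w = status.w]
3. status.y = 205  [status.top = nav.bottom + 13]
4. status.h = 28  [logo.bottom = status.bottom]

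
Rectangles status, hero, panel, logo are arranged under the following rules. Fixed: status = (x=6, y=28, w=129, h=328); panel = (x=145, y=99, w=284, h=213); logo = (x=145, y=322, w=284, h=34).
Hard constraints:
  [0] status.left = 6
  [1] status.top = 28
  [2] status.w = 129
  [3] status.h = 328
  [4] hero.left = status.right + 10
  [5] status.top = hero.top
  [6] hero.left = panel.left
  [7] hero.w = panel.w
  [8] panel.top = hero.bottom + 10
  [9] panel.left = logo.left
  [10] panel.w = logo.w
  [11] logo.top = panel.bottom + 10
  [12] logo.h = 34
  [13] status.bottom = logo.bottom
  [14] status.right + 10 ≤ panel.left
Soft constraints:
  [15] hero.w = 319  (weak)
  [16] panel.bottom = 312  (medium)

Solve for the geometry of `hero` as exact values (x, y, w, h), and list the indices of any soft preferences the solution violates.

hero = (x=145, y=28, w=284, h=61)
violated soft preferences: 15

1. hero.x = 145  [hero.left = status.right + 10]
2. hero.y = 28  [status.top = hero.top]
3. hero.w = 284  [hero.w = panel.w]
4. hero.h = 61  [panel.top = hero.bottom + 10]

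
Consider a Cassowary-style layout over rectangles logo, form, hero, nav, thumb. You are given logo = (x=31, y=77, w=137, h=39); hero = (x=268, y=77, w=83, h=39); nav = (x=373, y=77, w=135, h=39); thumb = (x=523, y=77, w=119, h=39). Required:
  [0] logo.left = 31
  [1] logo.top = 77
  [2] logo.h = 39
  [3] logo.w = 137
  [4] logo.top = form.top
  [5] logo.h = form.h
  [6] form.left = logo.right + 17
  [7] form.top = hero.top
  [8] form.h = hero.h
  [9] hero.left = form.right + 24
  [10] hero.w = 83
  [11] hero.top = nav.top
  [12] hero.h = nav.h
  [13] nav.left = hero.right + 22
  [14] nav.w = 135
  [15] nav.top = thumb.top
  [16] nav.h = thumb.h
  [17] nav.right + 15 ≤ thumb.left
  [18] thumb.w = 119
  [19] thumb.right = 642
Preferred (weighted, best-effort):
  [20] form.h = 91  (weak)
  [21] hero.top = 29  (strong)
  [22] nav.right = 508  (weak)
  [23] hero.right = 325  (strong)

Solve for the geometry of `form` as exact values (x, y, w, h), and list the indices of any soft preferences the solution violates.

form = (x=185, y=77, w=59, h=39)
violated soft preferences: 20, 21, 23

1. form.y = 77  [logo.top = form.top]
2. form.h = 39  [logo.h = form.h]
3. form.x = 185  [form.left = logo.right + 17]
4. form.w = 59  [hero.left = form.right + 24]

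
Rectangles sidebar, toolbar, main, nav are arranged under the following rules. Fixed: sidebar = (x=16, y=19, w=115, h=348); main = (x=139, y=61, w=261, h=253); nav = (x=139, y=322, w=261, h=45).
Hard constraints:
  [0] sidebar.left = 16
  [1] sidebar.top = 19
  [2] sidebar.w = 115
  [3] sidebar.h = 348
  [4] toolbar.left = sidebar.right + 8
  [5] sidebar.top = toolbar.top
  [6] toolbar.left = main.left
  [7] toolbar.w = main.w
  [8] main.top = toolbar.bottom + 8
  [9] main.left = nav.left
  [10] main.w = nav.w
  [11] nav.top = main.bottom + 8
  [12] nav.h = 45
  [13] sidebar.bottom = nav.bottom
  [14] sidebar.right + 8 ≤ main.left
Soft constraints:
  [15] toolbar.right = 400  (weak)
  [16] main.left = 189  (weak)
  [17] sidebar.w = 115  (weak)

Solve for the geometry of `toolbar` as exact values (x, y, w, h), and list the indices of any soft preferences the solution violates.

toolbar = (x=139, y=19, w=261, h=34)
violated soft preferences: 16

1. toolbar.x = 139  [toolbar.left = sidebar.right + 8]
2. toolbar.y = 19  [sidebar.top = toolbar.top]
3. toolbar.w = 261  [toolbar.w = main.w]
4. toolbar.h = 34  [main.top = toolbar.bottom + 8]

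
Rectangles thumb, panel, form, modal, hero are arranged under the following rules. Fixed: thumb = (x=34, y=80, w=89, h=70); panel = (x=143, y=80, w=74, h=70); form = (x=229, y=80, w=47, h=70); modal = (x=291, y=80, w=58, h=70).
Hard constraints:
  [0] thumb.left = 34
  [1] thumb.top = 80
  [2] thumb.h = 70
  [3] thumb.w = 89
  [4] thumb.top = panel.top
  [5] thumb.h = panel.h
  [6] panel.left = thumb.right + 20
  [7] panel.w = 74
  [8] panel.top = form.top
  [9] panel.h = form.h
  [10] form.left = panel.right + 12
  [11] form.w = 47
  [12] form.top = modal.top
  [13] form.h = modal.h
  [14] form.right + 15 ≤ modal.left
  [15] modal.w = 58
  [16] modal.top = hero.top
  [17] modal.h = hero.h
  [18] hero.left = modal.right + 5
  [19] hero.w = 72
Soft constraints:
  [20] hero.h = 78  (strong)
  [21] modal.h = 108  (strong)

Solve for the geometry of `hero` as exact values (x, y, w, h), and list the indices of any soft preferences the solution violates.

hero = (x=354, y=80, w=72, h=70)
violated soft preferences: 20, 21

1. hero.y = 80  [modal.top = hero.top]
2. hero.h = 70  [modal.h = hero.h]
3. hero.x = 354  [hero.left = modal.right + 5]
4. hero.w = 72  [hero.w = 72]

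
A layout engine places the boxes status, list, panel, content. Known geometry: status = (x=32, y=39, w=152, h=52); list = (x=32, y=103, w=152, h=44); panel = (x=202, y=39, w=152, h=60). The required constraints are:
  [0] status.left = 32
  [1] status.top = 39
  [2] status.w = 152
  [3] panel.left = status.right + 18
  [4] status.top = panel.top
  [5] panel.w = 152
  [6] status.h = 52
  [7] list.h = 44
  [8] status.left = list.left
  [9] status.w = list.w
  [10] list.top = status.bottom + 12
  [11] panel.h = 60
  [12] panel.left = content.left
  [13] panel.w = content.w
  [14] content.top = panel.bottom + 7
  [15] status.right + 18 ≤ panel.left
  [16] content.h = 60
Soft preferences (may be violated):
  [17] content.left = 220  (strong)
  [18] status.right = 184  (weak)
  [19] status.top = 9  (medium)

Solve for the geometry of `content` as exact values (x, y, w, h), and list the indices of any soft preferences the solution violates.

content = (x=202, y=106, w=152, h=60)
violated soft preferences: 17, 19

1. content.x = 202  [panel.left = content.left]
2. content.w = 152  [panel.w = content.w]
3. content.y = 106  [content.top = panel.bottom + 7]
4. content.h = 60  [content.h = 60]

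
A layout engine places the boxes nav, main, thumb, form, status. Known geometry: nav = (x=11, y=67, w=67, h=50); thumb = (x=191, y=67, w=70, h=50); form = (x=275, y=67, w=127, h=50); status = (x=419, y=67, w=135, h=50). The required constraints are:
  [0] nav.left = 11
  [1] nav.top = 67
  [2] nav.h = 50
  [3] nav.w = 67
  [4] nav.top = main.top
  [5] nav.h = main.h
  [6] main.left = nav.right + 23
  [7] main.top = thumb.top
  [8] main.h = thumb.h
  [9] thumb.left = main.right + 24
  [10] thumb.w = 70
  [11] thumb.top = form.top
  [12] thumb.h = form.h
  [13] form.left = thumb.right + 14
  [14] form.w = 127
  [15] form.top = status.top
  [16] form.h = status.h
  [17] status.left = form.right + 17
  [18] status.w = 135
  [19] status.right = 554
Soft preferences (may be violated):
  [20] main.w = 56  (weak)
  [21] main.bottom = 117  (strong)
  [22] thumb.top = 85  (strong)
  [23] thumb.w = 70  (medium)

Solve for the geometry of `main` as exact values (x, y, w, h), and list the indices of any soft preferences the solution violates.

1. main.y = 67  [nav.top = main.top]
2. main.h = 50  [nav.h = main.h]
3. main.x = 101  [main.left = nav.right + 23]
4. main.w = 66  [thumb.left = main.right + 24]

main = (x=101, y=67, w=66, h=50)
violated soft preferences: 20, 22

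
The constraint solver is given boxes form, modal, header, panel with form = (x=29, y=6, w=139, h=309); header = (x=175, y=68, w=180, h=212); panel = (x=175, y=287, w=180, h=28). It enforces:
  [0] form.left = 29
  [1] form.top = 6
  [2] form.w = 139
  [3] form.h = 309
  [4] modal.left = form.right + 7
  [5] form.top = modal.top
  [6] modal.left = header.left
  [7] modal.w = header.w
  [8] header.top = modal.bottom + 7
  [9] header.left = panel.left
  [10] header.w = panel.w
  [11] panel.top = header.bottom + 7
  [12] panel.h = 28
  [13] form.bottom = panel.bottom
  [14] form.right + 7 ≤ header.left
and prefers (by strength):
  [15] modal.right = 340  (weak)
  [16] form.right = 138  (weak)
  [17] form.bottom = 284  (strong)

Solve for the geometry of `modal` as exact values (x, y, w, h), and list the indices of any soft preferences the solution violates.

modal = (x=175, y=6, w=180, h=55)
violated soft preferences: 15, 16, 17

1. modal.x = 175  [modal.left = form.right + 7]
2. modal.y = 6  [form.top = modal.top]
3. modal.w = 180  [modal.w = header.w]
4. modal.h = 55  [header.top = modal.bottom + 7]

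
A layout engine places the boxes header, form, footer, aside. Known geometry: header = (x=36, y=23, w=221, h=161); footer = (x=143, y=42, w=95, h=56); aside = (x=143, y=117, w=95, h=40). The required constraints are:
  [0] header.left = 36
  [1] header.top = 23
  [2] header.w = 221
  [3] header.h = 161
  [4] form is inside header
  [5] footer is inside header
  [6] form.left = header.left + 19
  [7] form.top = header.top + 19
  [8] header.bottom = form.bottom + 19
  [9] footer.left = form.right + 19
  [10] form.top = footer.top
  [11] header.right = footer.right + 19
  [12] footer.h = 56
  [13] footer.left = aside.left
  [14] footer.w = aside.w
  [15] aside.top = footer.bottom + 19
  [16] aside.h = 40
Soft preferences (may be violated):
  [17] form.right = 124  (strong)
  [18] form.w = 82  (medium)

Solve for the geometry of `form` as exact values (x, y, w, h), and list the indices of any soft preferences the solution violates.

1. form.x = 55  [form.left = header.left + 19]
2. form.y = 42  [form.top = header.top + 19]
3. form.h = 123  [header.bottom = form.bottom + 19]
4. form.w = 69  [footer.left = form.right + 19]

form = (x=55, y=42, w=69, h=123)
violated soft preferences: 18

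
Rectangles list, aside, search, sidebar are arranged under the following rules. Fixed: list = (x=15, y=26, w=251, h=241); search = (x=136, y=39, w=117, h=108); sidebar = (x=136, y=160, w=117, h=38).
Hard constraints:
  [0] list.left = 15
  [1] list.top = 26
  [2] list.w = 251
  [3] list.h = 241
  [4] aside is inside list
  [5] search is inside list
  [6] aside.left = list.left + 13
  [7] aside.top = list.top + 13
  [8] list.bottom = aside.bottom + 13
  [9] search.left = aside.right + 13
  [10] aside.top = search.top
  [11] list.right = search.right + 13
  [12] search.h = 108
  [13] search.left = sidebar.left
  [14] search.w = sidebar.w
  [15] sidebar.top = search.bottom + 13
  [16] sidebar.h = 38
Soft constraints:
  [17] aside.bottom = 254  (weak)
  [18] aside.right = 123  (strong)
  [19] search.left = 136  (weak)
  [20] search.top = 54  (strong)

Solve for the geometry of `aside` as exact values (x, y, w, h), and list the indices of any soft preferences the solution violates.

aside = (x=28, y=39, w=95, h=215)
violated soft preferences: 20

1. aside.x = 28  [aside.left = list.left + 13]
2. aside.y = 39  [aside.top = list.top + 13]
3. aside.h = 215  [list.bottom = aside.bottom + 13]
4. aside.w = 95  [search.left = aside.right + 13]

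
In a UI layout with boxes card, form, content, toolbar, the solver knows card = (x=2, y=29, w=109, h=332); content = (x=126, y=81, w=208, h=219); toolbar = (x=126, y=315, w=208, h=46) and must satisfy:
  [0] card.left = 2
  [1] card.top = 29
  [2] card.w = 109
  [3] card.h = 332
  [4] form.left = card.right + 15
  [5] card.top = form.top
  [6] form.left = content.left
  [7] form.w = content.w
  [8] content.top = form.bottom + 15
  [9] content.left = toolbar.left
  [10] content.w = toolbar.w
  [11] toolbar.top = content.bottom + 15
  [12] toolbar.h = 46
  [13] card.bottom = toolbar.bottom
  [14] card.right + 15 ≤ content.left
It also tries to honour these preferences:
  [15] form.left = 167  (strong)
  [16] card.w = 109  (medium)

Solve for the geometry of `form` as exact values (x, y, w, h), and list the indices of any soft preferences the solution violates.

1. form.x = 126  [form.left = card.right + 15]
2. form.y = 29  [card.top = form.top]
3. form.w = 208  [form.w = content.w]
4. form.h = 37  [content.top = form.bottom + 15]

form = (x=126, y=29, w=208, h=37)
violated soft preferences: 15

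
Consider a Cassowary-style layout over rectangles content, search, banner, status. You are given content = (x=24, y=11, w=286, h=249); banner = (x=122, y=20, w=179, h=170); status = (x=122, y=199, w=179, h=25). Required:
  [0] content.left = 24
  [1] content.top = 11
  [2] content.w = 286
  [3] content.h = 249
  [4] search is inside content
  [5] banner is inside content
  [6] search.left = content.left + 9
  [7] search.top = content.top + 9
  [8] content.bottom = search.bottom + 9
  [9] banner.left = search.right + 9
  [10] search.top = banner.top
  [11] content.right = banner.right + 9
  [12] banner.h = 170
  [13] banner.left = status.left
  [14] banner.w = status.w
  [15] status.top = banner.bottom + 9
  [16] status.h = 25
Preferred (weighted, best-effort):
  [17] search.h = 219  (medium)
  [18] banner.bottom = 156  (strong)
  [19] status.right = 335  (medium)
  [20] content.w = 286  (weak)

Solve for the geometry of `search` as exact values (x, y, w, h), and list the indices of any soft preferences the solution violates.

search = (x=33, y=20, w=80, h=231)
violated soft preferences: 17, 18, 19

1. search.x = 33  [search.left = content.left + 9]
2. search.y = 20  [search.top = content.top + 9]
3. search.h = 231  [content.bottom = search.bottom + 9]
4. search.w = 80  [banner.left = search.right + 9]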